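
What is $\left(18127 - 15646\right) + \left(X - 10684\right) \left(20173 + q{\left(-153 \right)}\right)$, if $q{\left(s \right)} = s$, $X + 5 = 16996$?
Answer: $126268621$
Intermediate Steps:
$X = 16991$ ($X = -5 + 16996 = 16991$)
$\left(18127 - 15646\right) + \left(X - 10684\right) \left(20173 + q{\left(-153 \right)}\right) = \left(18127 - 15646\right) + \left(16991 - 10684\right) \left(20173 - 153\right) = 2481 + \left(16991 - 10684\right) 20020 = 2481 + 6307 \cdot 20020 = 2481 + 126266140 = 126268621$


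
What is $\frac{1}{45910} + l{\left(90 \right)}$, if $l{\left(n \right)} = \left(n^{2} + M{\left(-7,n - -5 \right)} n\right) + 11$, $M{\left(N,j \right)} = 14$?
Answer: $\frac{430222611}{45910} \approx 9371.0$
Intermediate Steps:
$l{\left(n \right)} = 11 + n^{2} + 14 n$ ($l{\left(n \right)} = \left(n^{2} + 14 n\right) + 11 = 11 + n^{2} + 14 n$)
$\frac{1}{45910} + l{\left(90 \right)} = \frac{1}{45910} + \left(11 + 90^{2} + 14 \cdot 90\right) = \frac{1}{45910} + \left(11 + 8100 + 1260\right) = \frac{1}{45910} + 9371 = \frac{430222611}{45910}$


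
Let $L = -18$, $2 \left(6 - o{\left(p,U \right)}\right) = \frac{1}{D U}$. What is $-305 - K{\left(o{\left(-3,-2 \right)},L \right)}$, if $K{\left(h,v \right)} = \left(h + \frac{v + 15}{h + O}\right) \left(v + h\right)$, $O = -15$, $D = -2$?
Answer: $- \frac{1073529}{4672} \approx -229.78$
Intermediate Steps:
$o{\left(p,U \right)} = 6 + \frac{1}{4 U}$ ($o{\left(p,U \right)} = 6 - \frac{1}{2 \left(- 2 U\right)} = 6 - \frac{\left(- \frac{1}{2}\right) \frac{1}{U}}{2} = 6 + \frac{1}{4 U}$)
$K{\left(h,v \right)} = \left(h + v\right) \left(h + \frac{15 + v}{-15 + h}\right)$ ($K{\left(h,v \right)} = \left(h + \frac{v + 15}{h - 15}\right) \left(v + h\right) = \left(h + \frac{15 + v}{-15 + h}\right) \left(h + v\right) = \left(h + v\right) \left(h + \frac{15 + v}{-15 + h}\right)$)
$-305 - K{\left(o{\left(-3,-2 \right)},L \right)} = -305 - \frac{\left(6 + \frac{1}{4 \left(-2\right)}\right)^{3} + \left(-18\right)^{2} - 15 \left(6 + \frac{1}{4 \left(-2\right)}\right)^{2} + 15 \left(6 + \frac{1}{4 \left(-2\right)}\right) + 15 \left(-18\right) - 18 \left(6 + \frac{1}{4 \left(-2\right)}\right)^{2} - 14 \left(6 + \frac{1}{4 \left(-2\right)}\right) \left(-18\right)}{-15 + \left(6 + \frac{1}{4 \left(-2\right)}\right)} = -305 - \frac{\left(6 + \frac{1}{4} \left(- \frac{1}{2}\right)\right)^{3} + 324 - 15 \left(6 + \frac{1}{4} \left(- \frac{1}{2}\right)\right)^{2} + 15 \left(6 + \frac{1}{4} \left(- \frac{1}{2}\right)\right) - 270 - 18 \left(6 + \frac{1}{4} \left(- \frac{1}{2}\right)\right)^{2} - 14 \left(6 + \frac{1}{4} \left(- \frac{1}{2}\right)\right) \left(-18\right)}{-15 + \left(6 + \frac{1}{4} \left(- \frac{1}{2}\right)\right)} = -305 - \frac{\left(6 - \frac{1}{8}\right)^{3} + 324 - 15 \left(6 - \frac{1}{8}\right)^{2} + 15 \left(6 - \frac{1}{8}\right) - 270 - 18 \left(6 - \frac{1}{8}\right)^{2} - 14 \left(6 - \frac{1}{8}\right) \left(-18\right)}{-15 + \left(6 - \frac{1}{8}\right)} = -305 - \frac{\left(\frac{47}{8}\right)^{3} + 324 - 15 \left(\frac{47}{8}\right)^{2} + 15 \cdot \frac{47}{8} - 270 - 18 \left(\frac{47}{8}\right)^{2} - \frac{329}{4} \left(-18\right)}{-15 + \frac{47}{8}} = -305 - \frac{\frac{103823}{512} + 324 - \frac{33135}{64} + \frac{705}{8} - 270 - \frac{19881}{32} + \frac{2961}{2}}{- \frac{73}{8}} = -305 - - \frac{8 \left(\frac{103823}{512} + 324 - \frac{33135}{64} + \frac{705}{8} - 270 - \frac{19881}{32} + \frac{2961}{2}\right)}{73} = -305 - \left(- \frac{8}{73}\right) \frac{351431}{512} = -305 - - \frac{351431}{4672} = -305 + \frac{351431}{4672} = - \frac{1073529}{4672}$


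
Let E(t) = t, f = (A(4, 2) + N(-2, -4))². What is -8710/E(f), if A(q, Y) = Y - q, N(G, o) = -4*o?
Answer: -4355/98 ≈ -44.439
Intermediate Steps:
f = 196 (f = ((2 - 1*4) - 4*(-4))² = ((2 - 4) + 16)² = (-2 + 16)² = 14² = 196)
-8710/E(f) = -8710/196 = -8710*1/196 = -4355/98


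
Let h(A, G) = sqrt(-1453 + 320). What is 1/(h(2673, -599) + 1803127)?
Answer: 1803127/3251266979262 - I*sqrt(1133)/3251266979262 ≈ 5.5459e-7 - 1.0353e-11*I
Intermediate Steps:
h(A, G) = I*sqrt(1133) (h(A, G) = sqrt(-1133) = I*sqrt(1133))
1/(h(2673, -599) + 1803127) = 1/(I*sqrt(1133) + 1803127) = 1/(1803127 + I*sqrt(1133))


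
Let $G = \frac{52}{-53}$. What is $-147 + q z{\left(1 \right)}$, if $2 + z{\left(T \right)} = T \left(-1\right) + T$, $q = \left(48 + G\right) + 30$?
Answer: $- \frac{15955}{53} \approx -301.04$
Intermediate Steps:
$G = - \frac{52}{53}$ ($G = 52 \left(- \frac{1}{53}\right) = - \frac{52}{53} \approx -0.98113$)
$q = \frac{4082}{53}$ ($q = \left(48 - \frac{52}{53}\right) + 30 = \frac{2492}{53} + 30 = \frac{4082}{53} \approx 77.019$)
$z{\left(T \right)} = -2$ ($z{\left(T \right)} = -2 + \left(T \left(-1\right) + T\right) = -2 + \left(- T + T\right) = -2 + 0 = -2$)
$-147 + q z{\left(1 \right)} = -147 + \frac{4082}{53} \left(-2\right) = -147 - \frac{8164}{53} = - \frac{15955}{53}$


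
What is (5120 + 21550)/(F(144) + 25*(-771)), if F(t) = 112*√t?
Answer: -8890/5977 ≈ -1.4874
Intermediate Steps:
(5120 + 21550)/(F(144) + 25*(-771)) = (5120 + 21550)/(112*√144 + 25*(-771)) = 26670/(112*12 - 19275) = 26670/(1344 - 19275) = 26670/(-17931) = 26670*(-1/17931) = -8890/5977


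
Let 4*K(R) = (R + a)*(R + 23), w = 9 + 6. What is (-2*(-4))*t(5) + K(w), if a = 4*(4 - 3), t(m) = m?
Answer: 441/2 ≈ 220.50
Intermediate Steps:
w = 15
a = 4 (a = 4*1 = 4)
K(R) = (4 + R)*(23 + R)/4 (K(R) = ((R + 4)*(R + 23))/4 = ((4 + R)*(23 + R))/4 = (4 + R)*(23 + R)/4)
(-2*(-4))*t(5) + K(w) = -2*(-4)*5 + (23 + (¼)*15² + (27/4)*15) = 8*5 + (23 + (¼)*225 + 405/4) = 40 + (23 + 225/4 + 405/4) = 40 + 361/2 = 441/2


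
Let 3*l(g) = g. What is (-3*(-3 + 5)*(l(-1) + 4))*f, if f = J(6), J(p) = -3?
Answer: 66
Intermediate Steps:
l(g) = g/3
f = -3
(-3*(-3 + 5)*(l(-1) + 4))*f = -3*(-3 + 5)*((⅓)*(-1) + 4)*(-3) = -6*(-⅓ + 4)*(-3) = -6*11/3*(-3) = -3*22/3*(-3) = -22*(-3) = 66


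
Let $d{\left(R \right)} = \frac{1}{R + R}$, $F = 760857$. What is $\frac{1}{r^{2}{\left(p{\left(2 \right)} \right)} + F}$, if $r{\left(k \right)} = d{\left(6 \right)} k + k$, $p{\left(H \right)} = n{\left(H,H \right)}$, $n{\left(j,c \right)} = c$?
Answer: $\frac{36}{27391021} \approx 1.3143 \cdot 10^{-6}$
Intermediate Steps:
$d{\left(R \right)} = \frac{1}{2 R}$
$p{\left(H \right)} = H$
$r{\left(k \right)} = \frac{13 k}{12}$ ($r{\left(k \right)} = \frac{1}{2 \cdot 6} k + k = \frac{1}{2} \cdot \frac{1}{6} k + k = \frac{k}{12} + k = \frac{13 k}{12}$)
$\frac{1}{r^{2}{\left(p{\left(2 \right)} \right)} + F} = \frac{1}{\left(\frac{13}{12} \cdot 2\right)^{2} + 760857} = \frac{1}{\left(\frac{13}{6}\right)^{2} + 760857} = \frac{1}{\frac{169}{36} + 760857} = \frac{1}{\frac{27391021}{36}} = \frac{36}{27391021}$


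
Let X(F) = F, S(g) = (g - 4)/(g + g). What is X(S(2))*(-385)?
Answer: 385/2 ≈ 192.50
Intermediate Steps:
S(g) = (-4 + g)/(2*g) (S(g) = (-4 + g)/((2*g)) = (-4 + g)*(1/(2*g)) = (-4 + g)/(2*g))
X(S(2))*(-385) = ((½)*(-4 + 2)/2)*(-385) = ((½)*(½)*(-2))*(-385) = -½*(-385) = 385/2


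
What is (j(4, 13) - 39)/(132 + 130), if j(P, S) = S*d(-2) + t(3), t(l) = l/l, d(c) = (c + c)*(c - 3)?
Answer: 111/131 ≈ 0.84733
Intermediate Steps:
d(c) = 2*c*(-3 + c) (d(c) = (2*c)*(-3 + c) = 2*c*(-3 + c))
t(l) = 1
j(P, S) = 1 + 20*S (j(P, S) = S*(2*(-2)*(-3 - 2)) + 1 = S*(2*(-2)*(-5)) + 1 = S*20 + 1 = 20*S + 1 = 1 + 20*S)
(j(4, 13) - 39)/(132 + 130) = ((1 + 20*13) - 39)/(132 + 130) = ((1 + 260) - 39)/262 = (261 - 39)/262 = (1/262)*222 = 111/131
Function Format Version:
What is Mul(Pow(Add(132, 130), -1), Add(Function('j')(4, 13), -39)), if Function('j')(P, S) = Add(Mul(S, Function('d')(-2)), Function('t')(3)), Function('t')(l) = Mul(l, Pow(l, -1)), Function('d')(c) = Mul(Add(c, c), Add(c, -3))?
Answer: Rational(111, 131) ≈ 0.84733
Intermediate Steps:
Function('d')(c) = Mul(2, c, Add(-3, c)) (Function('d')(c) = Mul(Mul(2, c), Add(-3, c)) = Mul(2, c, Add(-3, c)))
Function('t')(l) = 1
Function('j')(P, S) = Add(1, Mul(20, S)) (Function('j')(P, S) = Add(Mul(S, Mul(2, -2, Add(-3, -2))), 1) = Add(Mul(S, Mul(2, -2, -5)), 1) = Add(Mul(S, 20), 1) = Add(Mul(20, S), 1) = Add(1, Mul(20, S)))
Mul(Pow(Add(132, 130), -1), Add(Function('j')(4, 13), -39)) = Mul(Pow(Add(132, 130), -1), Add(Add(1, Mul(20, 13)), -39)) = Mul(Pow(262, -1), Add(Add(1, 260), -39)) = Mul(Rational(1, 262), Add(261, -39)) = Mul(Rational(1, 262), 222) = Rational(111, 131)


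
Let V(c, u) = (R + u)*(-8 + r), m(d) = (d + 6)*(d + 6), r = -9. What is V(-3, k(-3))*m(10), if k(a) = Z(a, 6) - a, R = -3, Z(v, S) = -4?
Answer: 17408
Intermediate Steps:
m(d) = (6 + d)² (m(d) = (6 + d)*(6 + d) = (6 + d)²)
k(a) = -4 - a
V(c, u) = 51 - 17*u (V(c, u) = (-3 + u)*(-8 - 9) = (-3 + u)*(-17) = 51 - 17*u)
V(-3, k(-3))*m(10) = (51 - 17*(-4 - 1*(-3)))*(6 + 10)² = (51 - 17*(-4 + 3))*16² = (51 - 17*(-1))*256 = (51 + 17)*256 = 68*256 = 17408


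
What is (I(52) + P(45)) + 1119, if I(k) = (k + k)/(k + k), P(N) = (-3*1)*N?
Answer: 985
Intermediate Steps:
P(N) = -3*N
I(k) = 1 (I(k) = (2*k)/((2*k)) = (2*k)*(1/(2*k)) = 1)
(I(52) + P(45)) + 1119 = (1 - 3*45) + 1119 = (1 - 135) + 1119 = -134 + 1119 = 985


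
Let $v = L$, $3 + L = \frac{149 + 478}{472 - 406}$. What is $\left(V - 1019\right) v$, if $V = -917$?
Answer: $-12584$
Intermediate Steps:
$L = \frac{13}{2}$ ($L = -3 + \frac{149 + 478}{472 - 406} = -3 + \frac{627}{66} = -3 + 627 \cdot \frac{1}{66} = -3 + \frac{19}{2} = \frac{13}{2} \approx 6.5$)
$v = \frac{13}{2} \approx 6.5$
$\left(V - 1019\right) v = \left(-917 - 1019\right) \frac{13}{2} = \left(-1936\right) \frac{13}{2} = -12584$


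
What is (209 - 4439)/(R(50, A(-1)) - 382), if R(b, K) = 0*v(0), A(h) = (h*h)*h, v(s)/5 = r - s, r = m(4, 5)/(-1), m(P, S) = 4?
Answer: 2115/191 ≈ 11.073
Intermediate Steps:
r = -4 (r = 4/(-1) = 4*(-1) = -4)
v(s) = -20 - 5*s (v(s) = 5*(-4 - s) = -20 - 5*s)
A(h) = h**3 (A(h) = h**2*h = h**3)
R(b, K) = 0 (R(b, K) = 0*(-20 - 5*0) = 0*(-20 + 0) = 0*(-20) = 0)
(209 - 4439)/(R(50, A(-1)) - 382) = (209 - 4439)/(0 - 382) = -4230/(-382) = -4230*(-1/382) = 2115/191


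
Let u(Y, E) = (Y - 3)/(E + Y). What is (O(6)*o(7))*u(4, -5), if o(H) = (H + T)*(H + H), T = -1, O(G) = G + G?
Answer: -1008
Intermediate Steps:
O(G) = 2*G
u(Y, E) = (-3 + Y)/(E + Y)
o(H) = 2*H*(-1 + H) (o(H) = (H - 1)*(H + H) = (-1 + H)*(2*H) = 2*H*(-1 + H))
(O(6)*o(7))*u(4, -5) = ((2*6)*(2*7*(-1 + 7)))*((-3 + 4)/(-5 + 4)) = (12*(2*7*6))*(1/(-1)) = (12*84)*(-1*1) = 1008*(-1) = -1008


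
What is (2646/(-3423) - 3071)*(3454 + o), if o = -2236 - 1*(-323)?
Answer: -771577159/163 ≈ -4.7336e+6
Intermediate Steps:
o = -1913 (o = -2236 + 323 = -1913)
(2646/(-3423) - 3071)*(3454 + o) = (2646/(-3423) - 3071)*(3454 - 1913) = (2646*(-1/3423) - 3071)*1541 = (-126/163 - 3071)*1541 = -500699/163*1541 = -771577159/163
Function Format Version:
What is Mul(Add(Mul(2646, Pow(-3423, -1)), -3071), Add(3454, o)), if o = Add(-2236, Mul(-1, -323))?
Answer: Rational(-771577159, 163) ≈ -4.7336e+6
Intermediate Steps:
o = -1913 (o = Add(-2236, 323) = -1913)
Mul(Add(Mul(2646, Pow(-3423, -1)), -3071), Add(3454, o)) = Mul(Add(Mul(2646, Pow(-3423, -1)), -3071), Add(3454, -1913)) = Mul(Add(Mul(2646, Rational(-1, 3423)), -3071), 1541) = Mul(Add(Rational(-126, 163), -3071), 1541) = Mul(Rational(-500699, 163), 1541) = Rational(-771577159, 163)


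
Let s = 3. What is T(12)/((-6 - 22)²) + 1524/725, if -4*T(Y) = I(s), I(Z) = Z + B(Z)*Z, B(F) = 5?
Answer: 2383107/1136800 ≈ 2.0963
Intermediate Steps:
I(Z) = 6*Z (I(Z) = Z + 5*Z = 6*Z)
T(Y) = -9/2 (T(Y) = -3*3/2 = -¼*18 = -9/2)
T(12)/((-6 - 22)²) + 1524/725 = -9/(2*(-6 - 22)²) + 1524/725 = -9/(2*((-28)²)) + 1524*(1/725) = -9/2/784 + 1524/725 = -9/2*1/784 + 1524/725 = -9/1568 + 1524/725 = 2383107/1136800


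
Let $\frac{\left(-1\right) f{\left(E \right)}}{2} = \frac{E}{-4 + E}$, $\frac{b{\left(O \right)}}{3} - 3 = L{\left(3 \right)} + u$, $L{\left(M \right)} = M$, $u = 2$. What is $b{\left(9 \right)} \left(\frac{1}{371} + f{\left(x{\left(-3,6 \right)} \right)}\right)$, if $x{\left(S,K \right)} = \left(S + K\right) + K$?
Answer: $- \frac{160152}{1855} \approx -86.335$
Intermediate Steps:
$x{\left(S,K \right)} = S + 2 K$ ($x{\left(S,K \right)} = \left(K + S\right) + K = S + 2 K$)
$b{\left(O \right)} = 24$ ($b{\left(O \right)} = 9 + 3 \left(3 + 2\right) = 9 + 3 \cdot 5 = 9 + 15 = 24$)
$f{\left(E \right)} = - \frac{2 E}{-4 + E}$ ($f{\left(E \right)} = - 2 \frac{E}{-4 + E} = - \frac{2 E}{-4 + E}$)
$b{\left(9 \right)} \left(\frac{1}{371} + f{\left(x{\left(-3,6 \right)} \right)}\right) = 24 \left(\frac{1}{371} - \frac{2 \left(-3 + 2 \cdot 6\right)}{-4 + \left(-3 + 2 \cdot 6\right)}\right) = 24 \left(\frac{1}{371} - \frac{2 \left(-3 + 12\right)}{-4 + \left(-3 + 12\right)}\right) = 24 \left(\frac{1}{371} - \frac{18}{-4 + 9}\right) = 24 \left(\frac{1}{371} - \frac{18}{5}\right) = 24 \left(- \frac{6673}{1855}\right) = - \frac{160152}{1855}$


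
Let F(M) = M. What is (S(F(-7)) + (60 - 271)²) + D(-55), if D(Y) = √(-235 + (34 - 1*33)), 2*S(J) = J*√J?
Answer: 44521 + 3*I*√26 - 7*I*√7/2 ≈ 44521.0 + 6.0369*I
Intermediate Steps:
S(J) = J^(3/2)/2 (S(J) = (J*√J)/2 = J^(3/2)/2)
D(Y) = 3*I*√26 (D(Y) = √(-235 + (34 - 33)) = √(-235 + 1) = √(-234) = 3*I*√26)
(S(F(-7)) + (60 - 271)²) + D(-55) = ((-7)^(3/2)/2 + (60 - 271)²) + 3*I*√26 = ((-7*I*√7)/2 + (-211)²) + 3*I*√26 = (-7*I*√7/2 + 44521) + 3*I*√26 = (44521 - 7*I*√7/2) + 3*I*√26 = 44521 + 3*I*√26 - 7*I*√7/2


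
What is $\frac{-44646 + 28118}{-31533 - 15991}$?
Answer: $\frac{4132}{11881} \approx 0.34778$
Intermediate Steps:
$\frac{-44646 + 28118}{-31533 - 15991} = - \frac{16528}{-47524} = \left(-16528\right) \left(- \frac{1}{47524}\right) = \frac{4132}{11881}$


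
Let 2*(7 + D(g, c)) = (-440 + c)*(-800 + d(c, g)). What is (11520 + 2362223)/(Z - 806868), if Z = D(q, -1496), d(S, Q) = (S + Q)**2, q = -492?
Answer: -2373743/3825707867 ≈ -0.00062047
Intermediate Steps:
d(S, Q) = (Q + S)**2
D(g, c) = -7 + (-800 + (c + g)**2)*(-440 + c)/2 (D(g, c) = -7 + ((-440 + c)*(-800 + (g + c)**2))/2 = -7 + ((-440 + c)*(-800 + (c + g)**2))/2 = -7 + ((-800 + (c + g)**2)*(-440 + c))/2 = -7 + (-800 + (c + g)**2)*(-440 + c)/2)
Z = -3824900999 (Z = 175993 - 400*(-1496) - 220*(-1496 - 492)**2 + (1/2)*(-1496)*(-1496 - 492)**2 = 175993 + 598400 - 220*(-1988)**2 + (1/2)*(-1496)*(-1988)**2 = 175993 + 598400 - 220*3952144 + (1/2)*(-1496)*3952144 = 175993 + 598400 - 869471680 - 2956203712 = -3824900999)
(11520 + 2362223)/(Z - 806868) = (11520 + 2362223)/(-3824900999 - 806868) = 2373743/(-3825707867) = 2373743*(-1/3825707867) = -2373743/3825707867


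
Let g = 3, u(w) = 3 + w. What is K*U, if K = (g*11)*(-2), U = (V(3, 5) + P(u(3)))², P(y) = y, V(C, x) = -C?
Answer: -594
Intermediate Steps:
U = 9 (U = (-1*3 + (3 + 3))² = (-3 + 6)² = 3² = 9)
K = -66 (K = (3*11)*(-2) = 33*(-2) = -66)
K*U = -66*9 = -594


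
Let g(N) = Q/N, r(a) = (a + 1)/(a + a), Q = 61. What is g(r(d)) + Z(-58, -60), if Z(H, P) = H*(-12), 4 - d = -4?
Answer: 7240/9 ≈ 804.44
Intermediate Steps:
d = 8 (d = 4 - 1*(-4) = 4 + 4 = 8)
Z(H, P) = -12*H
r(a) = (1 + a)/(2*a) (r(a) = (1 + a)/((2*a)) = (1 + a)*(1/(2*a)) = (1 + a)/(2*a))
g(N) = 61/N
g(r(d)) + Z(-58, -60) = 61/(((1/2)*(1 + 8)/8)) - 12*(-58) = 61/(((1/2)*(1/8)*9)) + 696 = 61/(9/16) + 696 = 61*(16/9) + 696 = 976/9 + 696 = 7240/9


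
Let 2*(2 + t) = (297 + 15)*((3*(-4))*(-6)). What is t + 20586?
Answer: 31816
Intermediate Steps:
t = 11230 (t = -2 + ((297 + 15)*((3*(-4))*(-6)))/2 = -2 + (312*(-12*(-6)))/2 = -2 + (312*72)/2 = -2 + (½)*22464 = -2 + 11232 = 11230)
t + 20586 = 11230 + 20586 = 31816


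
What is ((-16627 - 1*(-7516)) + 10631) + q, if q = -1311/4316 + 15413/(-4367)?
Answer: 28576669795/18847972 ≈ 1516.2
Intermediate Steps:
q = -72247645/18847972 (q = -1311*1/4316 + 15413*(-1/4367) = -1311/4316 - 15413/4367 = -72247645/18847972 ≈ -3.8332)
((-16627 - 1*(-7516)) + 10631) + q = ((-16627 - 1*(-7516)) + 10631) - 72247645/18847972 = ((-16627 + 7516) + 10631) - 72247645/18847972 = (-9111 + 10631) - 72247645/18847972 = 1520 - 72247645/18847972 = 28576669795/18847972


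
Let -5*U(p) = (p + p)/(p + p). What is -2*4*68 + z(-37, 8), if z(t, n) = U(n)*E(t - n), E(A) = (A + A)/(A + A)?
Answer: -2721/5 ≈ -544.20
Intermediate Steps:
E(A) = 1 (E(A) = (2*A)/((2*A)) = (2*A)*(1/(2*A)) = 1)
U(p) = -⅕ (U(p) = -(p + p)/(5*(p + p)) = -2*p/(5*(2*p)) = -2*p*1/(2*p)/5 = -⅕*1 = -⅕)
z(t, n) = -⅕ (z(t, n) = -⅕*1 = -⅕)
-2*4*68 + z(-37, 8) = -2*4*68 - ⅕ = -8*68 - ⅕ = -544 - ⅕ = -2721/5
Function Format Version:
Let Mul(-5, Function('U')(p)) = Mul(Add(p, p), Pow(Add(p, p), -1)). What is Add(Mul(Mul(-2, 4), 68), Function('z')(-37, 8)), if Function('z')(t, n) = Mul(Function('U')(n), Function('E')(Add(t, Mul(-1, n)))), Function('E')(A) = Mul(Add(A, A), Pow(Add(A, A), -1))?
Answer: Rational(-2721, 5) ≈ -544.20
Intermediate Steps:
Function('E')(A) = 1 (Function('E')(A) = Mul(Mul(2, A), Pow(Mul(2, A), -1)) = Mul(Mul(2, A), Mul(Rational(1, 2), Pow(A, -1))) = 1)
Function('U')(p) = Rational(-1, 5) (Function('U')(p) = Mul(Rational(-1, 5), Mul(Add(p, p), Pow(Add(p, p), -1))) = Mul(Rational(-1, 5), Mul(Mul(2, p), Pow(Mul(2, p), -1))) = Mul(Rational(-1, 5), Mul(Mul(2, p), Mul(Rational(1, 2), Pow(p, -1)))) = Mul(Rational(-1, 5), 1) = Rational(-1, 5))
Function('z')(t, n) = Rational(-1, 5) (Function('z')(t, n) = Mul(Rational(-1, 5), 1) = Rational(-1, 5))
Add(Mul(Mul(-2, 4), 68), Function('z')(-37, 8)) = Add(Mul(Mul(-2, 4), 68), Rational(-1, 5)) = Add(Mul(-8, 68), Rational(-1, 5)) = Add(-544, Rational(-1, 5)) = Rational(-2721, 5)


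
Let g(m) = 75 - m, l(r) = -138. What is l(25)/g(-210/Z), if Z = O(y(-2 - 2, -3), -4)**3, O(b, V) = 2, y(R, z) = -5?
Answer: -184/135 ≈ -1.3630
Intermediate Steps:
Z = 8 (Z = 2**3 = 8)
l(25)/g(-210/Z) = -138/(75 - (-210)/8) = -138/(75 - 1*(-105/4)) = -138/(75 + 105/4) = -138/405/4 = -138*4/405 = -184/135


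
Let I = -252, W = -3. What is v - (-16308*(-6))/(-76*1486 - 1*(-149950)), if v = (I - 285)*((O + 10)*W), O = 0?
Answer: 99366282/6169 ≈ 16107.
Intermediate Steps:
v = 16110 (v = (-252 - 285)*((0 + 10)*(-3)) = -5370*(-3) = -537*(-30) = 16110)
v - (-16308*(-6))/(-76*1486 - 1*(-149950)) = 16110 - (-16308*(-6))/(-76*1486 - 1*(-149950)) = 16110 - 97848/(-112936 + 149950) = 16110 - 97848/37014 = 16110 - 1*16308/6169 = 16110 - 16308/6169 = 99366282/6169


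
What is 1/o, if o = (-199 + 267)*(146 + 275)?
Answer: 1/28628 ≈ 3.4931e-5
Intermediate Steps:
o = 28628 (o = 68*421 = 28628)
1/o = 1/28628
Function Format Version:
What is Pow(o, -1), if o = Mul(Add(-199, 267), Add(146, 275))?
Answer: Rational(1, 28628) ≈ 3.4931e-5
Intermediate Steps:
o = 28628 (o = Mul(68, 421) = 28628)
Pow(o, -1) = Pow(28628, -1) = Rational(1, 28628)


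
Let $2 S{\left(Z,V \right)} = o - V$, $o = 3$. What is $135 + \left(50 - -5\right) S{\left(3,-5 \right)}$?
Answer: $355$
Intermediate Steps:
$S{\left(Z,V \right)} = \frac{3}{2} - \frac{V}{2}$ ($S{\left(Z,V \right)} = \frac{3 - V}{2} = \frac{3}{2} - \frac{V}{2}$)
$135 + \left(50 - -5\right) S{\left(3,-5 \right)} = 135 + \left(50 - -5\right) \left(\frac{3}{2} - - \frac{5}{2}\right) = 135 + \left(50 + 5\right) \left(\frac{3}{2} + \frac{5}{2}\right) = 135 + 55 \cdot 4 = 135 + 220 = 355$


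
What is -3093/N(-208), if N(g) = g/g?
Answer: -3093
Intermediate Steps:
N(g) = 1
-3093/N(-208) = -3093/1 = -3093*1 = -3093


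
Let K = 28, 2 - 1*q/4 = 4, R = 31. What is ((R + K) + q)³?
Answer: 132651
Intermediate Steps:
q = -8 (q = 8 - 4*4 = 8 - 16 = -8)
((R + K) + q)³ = ((31 + 28) - 8)³ = (59 - 8)³ = 51³ = 132651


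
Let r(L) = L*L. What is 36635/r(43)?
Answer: 36635/1849 ≈ 19.813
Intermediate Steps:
r(L) = L²
36635/r(43) = 36635/(43²) = 36635/1849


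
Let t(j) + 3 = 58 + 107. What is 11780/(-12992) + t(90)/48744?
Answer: -1986457/2198896 ≈ -0.90339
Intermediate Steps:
t(j) = 162 (t(j) = -3 + (58 + 107) = -3 + 165 = 162)
11780/(-12992) + t(90)/48744 = 11780/(-12992) + 162/48744 = 11780*(-1/12992) + 162*(1/48744) = -2945/3248 + 9/2708 = -1986457/2198896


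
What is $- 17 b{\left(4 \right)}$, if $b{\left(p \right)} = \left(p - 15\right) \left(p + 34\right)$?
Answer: $7106$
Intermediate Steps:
$b{\left(p \right)} = \left(-15 + p\right) \left(34 + p\right)$
$- 17 b{\left(4 \right)} = - 17 \left(-510 + 4^{2} + 19 \cdot 4\right) = - 17 \left(-510 + 16 + 76\right) = \left(-17\right) \left(-418\right) = 7106$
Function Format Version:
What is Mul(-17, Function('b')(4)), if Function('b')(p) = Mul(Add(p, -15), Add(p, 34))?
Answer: 7106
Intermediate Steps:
Function('b')(p) = Mul(Add(-15, p), Add(34, p))
Mul(-17, Function('b')(4)) = Mul(-17, Add(-510, Pow(4, 2), Mul(19, 4))) = Mul(-17, Add(-510, 16, 76)) = Mul(-17, -418) = 7106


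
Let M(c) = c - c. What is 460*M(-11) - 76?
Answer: -76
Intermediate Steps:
M(c) = 0
460*M(-11) - 76 = 460*0 - 76 = 0 - 76 = -76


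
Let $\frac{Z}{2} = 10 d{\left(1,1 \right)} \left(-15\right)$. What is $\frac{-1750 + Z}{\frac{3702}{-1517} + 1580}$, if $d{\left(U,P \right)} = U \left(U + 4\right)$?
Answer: $- \frac{2465125}{1196579} \approx -2.0601$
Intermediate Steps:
$d{\left(U,P \right)} = U \left(4 + U\right)$
$Z = -1500$ ($Z = 2 \cdot 10 \cdot 1 \left(4 + 1\right) \left(-15\right) = 2 \cdot 10 \cdot 1 \cdot 5 \left(-15\right) = 2 \cdot 10 \cdot 5 \left(-15\right) = 2 \cdot 50 \left(-15\right) = 2 \left(-750\right) = -1500$)
$\frac{-1750 + Z}{\frac{3702}{-1517} + 1580} = \frac{-1750 - 1500}{\frac{3702}{-1517} + 1580} = - \frac{3250}{3702 \left(- \frac{1}{1517}\right) + 1580} = - \frac{3250}{- \frac{3702}{1517} + 1580} = - \frac{3250}{\frac{2393158}{1517}} = \left(-3250\right) \frac{1517}{2393158} = - \frac{2465125}{1196579}$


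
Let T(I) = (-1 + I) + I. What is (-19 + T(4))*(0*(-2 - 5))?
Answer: 0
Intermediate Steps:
T(I) = -1 + 2*I
(-19 + T(4))*(0*(-2 - 5)) = (-19 + (-1 + 2*4))*(0*(-2 - 5)) = (-19 + (-1 + 8))*(0*(-7)) = (-19 + 7)*0 = -12*0 = 0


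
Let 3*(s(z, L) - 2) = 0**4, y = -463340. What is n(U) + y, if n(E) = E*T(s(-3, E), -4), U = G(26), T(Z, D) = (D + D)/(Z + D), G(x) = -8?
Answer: -463372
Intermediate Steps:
s(z, L) = 2 (s(z, L) = 2 + (1/3)*0**4 = 2 + (1/3)*0 = 2 + 0 = 2)
T(Z, D) = 2*D/(D + Z) (T(Z, D) = (2*D)/(D + Z) = 2*D/(D + Z))
U = -8
n(E) = 4*E (n(E) = E*(2*(-4)/(-4 + 2)) = E*(2*(-4)/(-2)) = E*(2*(-4)*(-1/2)) = E*4 = 4*E)
n(U) + y = 4*(-8) - 463340 = -32 - 463340 = -463372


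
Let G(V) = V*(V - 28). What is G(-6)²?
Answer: 41616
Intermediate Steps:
G(V) = V*(-28 + V)
G(-6)² = (-6*(-28 - 6))² = (-6*(-34))² = 204² = 41616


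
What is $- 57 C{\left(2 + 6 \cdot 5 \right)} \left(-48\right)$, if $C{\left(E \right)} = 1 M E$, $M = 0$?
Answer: $0$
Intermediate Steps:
$C{\left(E \right)} = 0$ ($C{\left(E \right)} = 1 \cdot 0 E = 0 E = 0$)
$- 57 C{\left(2 + 6 \cdot 5 \right)} \left(-48\right) = \left(-57\right) 0 \left(-48\right) = 0 \left(-48\right) = 0$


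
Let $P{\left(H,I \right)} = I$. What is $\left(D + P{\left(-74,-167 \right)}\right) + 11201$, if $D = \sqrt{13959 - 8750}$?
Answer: $11034 + \sqrt{5209} \approx 11106.0$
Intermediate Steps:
$D = \sqrt{5209} \approx 72.173$
$\left(D + P{\left(-74,-167 \right)}\right) + 11201 = \left(\sqrt{5209} - 167\right) + 11201 = \left(-167 + \sqrt{5209}\right) + 11201 = 11034 + \sqrt{5209}$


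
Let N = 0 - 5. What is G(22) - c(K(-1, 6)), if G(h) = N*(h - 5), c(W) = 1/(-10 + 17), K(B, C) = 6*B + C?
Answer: -596/7 ≈ -85.143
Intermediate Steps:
K(B, C) = C + 6*B
c(W) = 1/7
N = -5
G(h) = 25 - 5*h (G(h) = -5*(h - 5) = -5*(-5 + h) = 25 - 5*h)
G(22) - c(K(-1, 6)) = (25 - 5*22) - 1*1/7 = (25 - 110) - 1/7 = -85 - 1/7 = -596/7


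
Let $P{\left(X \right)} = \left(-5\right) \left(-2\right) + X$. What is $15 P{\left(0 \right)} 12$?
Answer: $1800$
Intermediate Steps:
$P{\left(X \right)} = 10 + X$
$15 P{\left(0 \right)} 12 = 15 \left(10 + 0\right) 12 = 15 \cdot 10 \cdot 12 = 150 \cdot 12 = 1800$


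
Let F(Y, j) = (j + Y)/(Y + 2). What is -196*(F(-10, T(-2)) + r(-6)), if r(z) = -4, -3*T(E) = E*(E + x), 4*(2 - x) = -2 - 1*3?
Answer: 6713/12 ≈ 559.42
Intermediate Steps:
x = 13/4 (x = 2 - (-2 - 1*3)/4 = 2 - (-2 - 3)/4 = 2 - ¼*(-5) = 2 + 5/4 = 13/4 ≈ 3.2500)
T(E) = -E*(13/4 + E)/3 (T(E) = -E*(E + 13/4)/3 = -E*(13/4 + E)/3)
F(Y, j) = (Y + j)/(2 + Y)
-196*(F(-10, T(-2)) + r(-6)) = -196*((-10 - 1/12*(-2)*(13 + 4*(-2)))/(2 - 10) - 4) = -196*((-10 - 1/12*(-2)*(13 - 8))/(-8) - 4) = -196*(-(-10 - 1/12*(-2)*5)/8 - 4) = -196*(-(-10 + ⅚)/8 - 4) = -196*(-⅛*(-55/6) - 4) = -196*(55/48 - 4) = -196*(-137/48) = 6713/12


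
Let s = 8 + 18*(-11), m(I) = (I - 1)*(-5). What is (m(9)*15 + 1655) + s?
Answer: 865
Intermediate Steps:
m(I) = 5 - 5*I (m(I) = (-1 + I)*(-5) = 5 - 5*I)
s = -190 (s = 8 - 198 = -190)
(m(9)*15 + 1655) + s = ((5 - 5*9)*15 + 1655) - 190 = ((5 - 45)*15 + 1655) - 190 = (-40*15 + 1655) - 190 = (-600 + 1655) - 190 = 1055 - 190 = 865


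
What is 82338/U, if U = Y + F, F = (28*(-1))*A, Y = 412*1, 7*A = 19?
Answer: 13723/56 ≈ 245.05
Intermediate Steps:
A = 19/7 (A = (⅐)*19 = 19/7 ≈ 2.7143)
Y = 412
F = -76 (F = (28*(-1))*(19/7) = -28*19/7 = -76)
U = 336 (U = 412 - 76 = 336)
82338/U = 82338/336 = 82338*(1/336) = 13723/56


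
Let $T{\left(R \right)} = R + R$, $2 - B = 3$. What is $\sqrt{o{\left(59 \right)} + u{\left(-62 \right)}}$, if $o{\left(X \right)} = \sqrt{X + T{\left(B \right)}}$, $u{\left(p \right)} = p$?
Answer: $\sqrt{-62 + \sqrt{57}} \approx 7.379 i$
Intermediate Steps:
$B = -1$ ($B = 2 - 3 = -1$)
$T{\left(R \right)} = 2 R$
$o{\left(X \right)} = \sqrt{-2 + X}$ ($o{\left(X \right)} = \sqrt{X + 2 \left(-1\right)} = \sqrt{X - 2} = \sqrt{-2 + X}$)
$\sqrt{o{\left(59 \right)} + u{\left(-62 \right)}} = \sqrt{\sqrt{-2 + 59} - 62} = \sqrt{\sqrt{57} - 62} = \sqrt{-62 + \sqrt{57}}$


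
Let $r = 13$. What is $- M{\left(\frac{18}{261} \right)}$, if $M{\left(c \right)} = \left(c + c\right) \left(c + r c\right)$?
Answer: $- \frac{112}{841} \approx -0.13317$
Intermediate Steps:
$M{\left(c \right)} = 28 c^{2}$ ($M{\left(c \right)} = \left(c + c\right) \left(c + 13 c\right) = 2 c 14 c = 28 c^{2}$)
$- M{\left(\frac{18}{261} \right)} = - 28 \left(\frac{18}{261}\right)^{2} = - 28 \left(18 \cdot \frac{1}{261}\right)^{2} = - 28 \left(\frac{2}{29}\right)^{2} = - \frac{28 \cdot 4}{841} = \left(-1\right) \frac{112}{841} = - \frac{112}{841}$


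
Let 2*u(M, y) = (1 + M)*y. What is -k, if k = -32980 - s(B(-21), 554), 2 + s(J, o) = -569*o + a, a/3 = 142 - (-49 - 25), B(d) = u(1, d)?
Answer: -281600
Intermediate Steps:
u(M, y) = y*(1 + M)/2 (u(M, y) = ((1 + M)*y)/2 = (y*(1 + M))/2 = y*(1 + M)/2)
B(d) = d (B(d) = d*(1 + 1)/2 = (1/2)*d*2 = d)
a = 648 (a = 3*(142 - (-49 - 25)) = 3*(142 - 1*(-74)) = 3*(142 + 74) = 3*216 = 648)
s(J, o) = 646 - 569*o (s(J, o) = -2 + (-569*o + 648) = -2 + (648 - 569*o) = 646 - 569*o)
k = 281600 (k = -32980 - (646 - 569*554) = -32980 - (646 - 315226) = -32980 - 1*(-314580) = -32980 + 314580 = 281600)
-k = -1*281600 = -281600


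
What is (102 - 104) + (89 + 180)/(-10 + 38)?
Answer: 213/28 ≈ 7.6071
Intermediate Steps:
(102 - 104) + (89 + 180)/(-10 + 38) = -2 + 269/28 = 213/28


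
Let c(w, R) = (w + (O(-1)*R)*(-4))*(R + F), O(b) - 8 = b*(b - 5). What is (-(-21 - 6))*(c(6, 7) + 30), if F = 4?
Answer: -113832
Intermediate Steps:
O(b) = 8 + b*(-5 + b) (O(b) = 8 + b*(b - 5) = 8 + b*(-5 + b))
c(w, R) = (4 + R)*(w - 56*R) (c(w, R) = (w + ((8 + (-1)**2 - 5*(-1))*R)*(-4))*(R + 4) = (w + ((8 + 1 + 5)*R)*(-4))*(4 + R) = (w + (14*R)*(-4))*(4 + R) = (w - 56*R)*(4 + R) = (4 + R)*(w - 56*R))
(-(-21 - 6))*(c(6, 7) + 30) = (-(-21 - 6))*((-224*7 - 56*7**2 + 4*6 + 7*6) + 30) = (-1*(-27))*((-1568 - 56*49 + 24 + 42) + 30) = 27*((-1568 - 2744 + 24 + 42) + 30) = 27*(-4246 + 30) = 27*(-4216) = -113832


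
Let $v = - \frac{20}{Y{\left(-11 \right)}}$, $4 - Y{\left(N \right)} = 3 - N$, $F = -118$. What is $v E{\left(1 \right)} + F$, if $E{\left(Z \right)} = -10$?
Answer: $-138$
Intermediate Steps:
$Y{\left(N \right)} = 1 + N$ ($Y{\left(N \right)} = 4 - \left(3 - N\right) = 4 + \left(-3 + N\right) = 1 + N$)
$v = 2$ ($v = - \frac{20}{1 - 11} = - \frac{20}{-10} = \left(-20\right) \left(- \frac{1}{10}\right) = 2$)
$v E{\left(1 \right)} + F = 2 \left(-10\right) - 118 = -20 - 118 = -138$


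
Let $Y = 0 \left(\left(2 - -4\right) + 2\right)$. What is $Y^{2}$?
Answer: $0$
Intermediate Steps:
$Y = 0$ ($Y = 0 \left(\left(2 + 4\right) + 2\right) = 0 \left(6 + 2\right) = 0 \cdot 8 = 0$)
$Y^{2} = 0^{2} = 0$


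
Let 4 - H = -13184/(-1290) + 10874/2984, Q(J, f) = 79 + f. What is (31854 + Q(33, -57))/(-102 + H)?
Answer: -30675549840/107651449 ≈ -284.95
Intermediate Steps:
H = -9492769/962340 (H = 4 - (-13184/(-1290) + 10874/2984) = 4 - (-13184*(-1/1290) + 10874*(1/2984)) = 4 - (6592/645 + 5437/1492) = 4 - 1*13342129/962340 = 4 - 13342129/962340 = -9492769/962340 ≈ -9.8643)
(31854 + Q(33, -57))/(-102 + H) = (31854 + (79 - 57))/(-102 - 9492769/962340) = (31854 + 22)/(-107651449/962340) = 31876*(-962340/107651449) = -30675549840/107651449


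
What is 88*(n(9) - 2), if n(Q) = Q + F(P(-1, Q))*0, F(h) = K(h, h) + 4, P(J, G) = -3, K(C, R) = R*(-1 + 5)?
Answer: 616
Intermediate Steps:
K(C, R) = 4*R (K(C, R) = R*4 = 4*R)
F(h) = 4 + 4*h (F(h) = 4*h + 4 = 4 + 4*h)
n(Q) = Q (n(Q) = Q + (4 + 4*(-3))*0 = Q + (4 - 12)*0 = Q - 8*0 = Q + 0 = Q)
88*(n(9) - 2) = 88*(9 - 2) = 88*7 = 616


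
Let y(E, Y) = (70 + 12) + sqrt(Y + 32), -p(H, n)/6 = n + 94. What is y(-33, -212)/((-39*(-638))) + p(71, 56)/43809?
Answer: -3133577/181675923 + I*sqrt(5)/4147 ≈ -0.017248 + 0.0005392*I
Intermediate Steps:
p(H, n) = -564 - 6*n (p(H, n) = -6*(n + 94) = -6*(94 + n) = -564 - 6*n)
y(E, Y) = 82 + sqrt(32 + Y)
y(-33, -212)/((-39*(-638))) + p(71, 56)/43809 = (82 + sqrt(32 - 212))/((-39*(-638))) + (-564 - 6*56)/43809 = (82 + sqrt(-180))/24882 + (-564 - 336)*(1/43809) = (82 + 6*I*sqrt(5))*(1/24882) - 900*1/43809 = (41/12441 + I*sqrt(5)/4147) - 300/14603 = -3133577/181675923 + I*sqrt(5)/4147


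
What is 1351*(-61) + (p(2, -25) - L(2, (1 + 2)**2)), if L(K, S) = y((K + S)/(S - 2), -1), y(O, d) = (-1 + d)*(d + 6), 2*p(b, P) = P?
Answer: -164827/2 ≈ -82414.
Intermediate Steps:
p(b, P) = P/2
y(O, d) = (-1 + d)*(6 + d)
L(K, S) = -10 (L(K, S) = -6 + (-1)**2 + 5*(-1) = -6 + 1 - 5 = -10)
1351*(-61) + (p(2, -25) - L(2, (1 + 2)**2)) = 1351*(-61) + ((1/2)*(-25) - 1*(-10)) = -82411 + (-25/2 + 10) = -82411 - 5/2 = -164827/2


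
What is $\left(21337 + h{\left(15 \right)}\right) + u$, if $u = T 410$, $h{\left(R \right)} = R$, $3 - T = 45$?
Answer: $4132$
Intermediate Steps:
$T = -42$ ($T = 3 - 45 = -42$)
$u = -17220$ ($u = \left(-42\right) 410 = -17220$)
$\left(21337 + h{\left(15 \right)}\right) + u = \left(21337 + 15\right) - 17220 = 21352 - 17220 = 4132$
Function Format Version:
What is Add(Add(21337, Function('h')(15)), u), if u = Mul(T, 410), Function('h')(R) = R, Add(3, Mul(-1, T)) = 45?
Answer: 4132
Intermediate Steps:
T = -42 (T = Add(3, Mul(-1, 45)) = Add(3, -45) = -42)
u = -17220 (u = Mul(-42, 410) = -17220)
Add(Add(21337, Function('h')(15)), u) = Add(Add(21337, 15), -17220) = Add(21352, -17220) = 4132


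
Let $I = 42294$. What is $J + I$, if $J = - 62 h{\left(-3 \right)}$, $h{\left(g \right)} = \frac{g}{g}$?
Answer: $42232$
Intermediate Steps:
$h{\left(g \right)} = 1$
$J = -62$ ($J = \left(-62\right) 1 = -62$)
$J + I = -62 + 42294 = 42232$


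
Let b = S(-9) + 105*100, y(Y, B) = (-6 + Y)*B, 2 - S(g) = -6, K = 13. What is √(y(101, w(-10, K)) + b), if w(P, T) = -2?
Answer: √10318 ≈ 101.58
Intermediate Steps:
S(g) = 8 (S(g) = 2 - 1*(-6) = 2 + 6 = 8)
y(Y, B) = B*(-6 + Y)
b = 10508 (b = 8 + 105*100 = 8 + 10500 = 10508)
√(y(101, w(-10, K)) + b) = √(-2*(-6 + 101) + 10508) = √(-2*95 + 10508) = √(-190 + 10508) = √10318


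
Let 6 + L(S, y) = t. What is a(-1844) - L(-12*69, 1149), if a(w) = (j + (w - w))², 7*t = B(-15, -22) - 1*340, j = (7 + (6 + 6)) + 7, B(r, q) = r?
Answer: 5129/7 ≈ 732.71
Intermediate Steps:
j = 26 (j = (7 + 12) + 7 = 19 + 7 = 26)
t = -355/7 (t = (-15 - 1*340)/7 = (-15 - 340)/7 = (⅐)*(-355) = -355/7 ≈ -50.714)
L(S, y) = -397/7 (L(S, y) = -6 - 355/7 = -397/7)
a(w) = 676 (a(w) = (26 + (w - w))² = (26 + 0)² = 26² = 676)
a(-1844) - L(-12*69, 1149) = 676 - 1*(-397/7) = 676 + 397/7 = 5129/7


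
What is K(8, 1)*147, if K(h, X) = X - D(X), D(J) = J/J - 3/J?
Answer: 441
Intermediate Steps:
D(J) = 1 - 3/J
K(h, X) = X - (-3 + X)/X
K(8, 1)*147 = (-1 + 1 + 3/1)*147 = (-1 + 1 + 3*1)*147 = (-1 + 1 + 3)*147 = 3*147 = 441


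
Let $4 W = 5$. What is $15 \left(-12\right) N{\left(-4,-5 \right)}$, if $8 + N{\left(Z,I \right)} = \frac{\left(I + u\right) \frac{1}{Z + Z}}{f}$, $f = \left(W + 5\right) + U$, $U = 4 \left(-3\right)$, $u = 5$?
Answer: $1440$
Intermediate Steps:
$W = \frac{5}{4}$ ($W = \frac{1}{4} \cdot 5 = \frac{5}{4} \approx 1.25$)
$U = -12$
$f = - \frac{23}{4}$ ($f = \left(\frac{5}{4} + 5\right) - 12 = \frac{25}{4} - 12 = - \frac{23}{4} \approx -5.75$)
$N{\left(Z,I \right)} = -8 - \frac{2 \left(5 + I\right)}{23 Z}$ ($N{\left(Z,I \right)} = -8 + \frac{\left(I + 5\right) \frac{1}{Z + Z}}{- \frac{23}{4}} = -8 + \frac{5 + I}{2 Z} \left(- \frac{4}{23}\right) = -8 - \frac{2 \left(5 + I\right)}{23 Z}$)
$15 \left(-12\right) N{\left(-4,-5 \right)} = 15 \left(-12\right) \frac{2 \left(-5 - -5 - -368\right)}{23 \left(-4\right)} = - 180 \cdot \frac{2}{23} \left(- \frac{1}{4}\right) \left(-5 + 5 + 368\right) = - 180 \cdot \frac{2}{23} \left(- \frac{1}{4}\right) 368 = \left(-180\right) \left(-8\right) = 1440$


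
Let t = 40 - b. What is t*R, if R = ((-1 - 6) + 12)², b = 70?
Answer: -750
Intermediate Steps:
t = -30 (t = 40 - 1*70 = 40 - 70 = -30)
R = 25 (R = (-7 + 12)² = 5² = 25)
t*R = -30*25 = -750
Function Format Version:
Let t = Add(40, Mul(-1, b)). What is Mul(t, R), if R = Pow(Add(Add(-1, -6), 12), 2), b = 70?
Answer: -750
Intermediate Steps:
t = -30 (t = Add(40, Mul(-1, 70)) = Add(40, -70) = -30)
R = 25 (R = Pow(Add(-7, 12), 2) = Pow(5, 2) = 25)
Mul(t, R) = Mul(-30, 25) = -750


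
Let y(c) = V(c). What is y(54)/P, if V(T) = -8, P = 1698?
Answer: -4/849 ≈ -0.0047114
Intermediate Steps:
y(c) = -8
y(54)/P = -8/1698 = -8*1/1698 = -4/849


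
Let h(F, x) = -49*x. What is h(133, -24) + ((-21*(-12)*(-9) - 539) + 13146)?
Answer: 11515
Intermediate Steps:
h(133, -24) + ((-21*(-12)*(-9) - 539) + 13146) = -49*(-24) + ((-21*(-12)*(-9) - 539) + 13146) = 1176 + ((252*(-9) - 539) + 13146) = 1176 + ((-2268 - 539) + 13146) = 1176 + (-2807 + 13146) = 1176 + 10339 = 11515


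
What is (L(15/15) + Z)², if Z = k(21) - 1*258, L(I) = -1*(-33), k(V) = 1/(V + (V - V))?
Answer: 22316176/441 ≈ 50604.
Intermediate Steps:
k(V) = 1/V (k(V) = 1/(V + 0) = 1/V)
L(I) = 33
Z = -5417/21 (Z = 1/21 - 1*258 = 1/21 - 258 = -5417/21 ≈ -257.95)
(L(15/15) + Z)² = (33 - 5417/21)² = (-4724/21)² = 22316176/441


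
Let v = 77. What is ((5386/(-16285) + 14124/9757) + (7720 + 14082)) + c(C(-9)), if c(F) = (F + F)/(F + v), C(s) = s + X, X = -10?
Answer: 9133030590187/418899055 ≈ 21802.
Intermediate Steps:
C(s) = -10 + s (C(s) = s - 10 = -10 + s)
c(F) = 2*F/(77 + F) (c(F) = (F + F)/(F + 77) = (2*F)/(77 + F) = 2*F/(77 + F))
((5386/(-16285) + 14124/9757) + (7720 + 14082)) + c(C(-9)) = ((5386/(-16285) + 14124/9757) + (7720 + 14082)) + 2*(-10 - 9)/(77 + (-10 - 9)) = ((5386*(-1/16285) + 14124*(1/9757)) + 21802) + 2*(-19)/(77 - 19) = ((-5386/16285 + 1284/887) + 21802) + 2*(-19)/58 = (16132558/14444795 + 21802) + 2*(-19)*(1/58) = 314941553148/14444795 - 19/29 = 9133030590187/418899055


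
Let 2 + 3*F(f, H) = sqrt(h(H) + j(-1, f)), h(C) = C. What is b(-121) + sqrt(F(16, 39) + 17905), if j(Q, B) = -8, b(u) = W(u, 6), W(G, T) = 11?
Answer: 11 + sqrt(161139 + 3*sqrt(31))/3 ≈ 144.81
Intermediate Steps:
b(u) = 11
F(f, H) = -2/3 + sqrt(-8 + H)/3 (F(f, H) = -2/3 + sqrt(H - 8)/3 = -2/3 + sqrt(-8 + H)/3)
b(-121) + sqrt(F(16, 39) + 17905) = 11 + sqrt((-2/3 + sqrt(-8 + 39)/3) + 17905) = 11 + sqrt((-2/3 + sqrt(31)/3) + 17905) = 11 + sqrt(53713/3 + sqrt(31)/3)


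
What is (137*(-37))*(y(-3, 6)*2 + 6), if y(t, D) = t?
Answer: 0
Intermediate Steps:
(137*(-37))*(y(-3, 6)*2 + 6) = (137*(-37))*(-3*2 + 6) = -5069*(-6 + 6) = -5069*0 = 0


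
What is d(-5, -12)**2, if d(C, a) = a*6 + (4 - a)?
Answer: 3136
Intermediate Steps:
d(C, a) = 4 + 5*a (d(C, a) = 6*a + (4 - a) = 4 + 5*a)
d(-5, -12)**2 = (4 + 5*(-12))**2 = (4 - 60)**2 = (-56)**2 = 3136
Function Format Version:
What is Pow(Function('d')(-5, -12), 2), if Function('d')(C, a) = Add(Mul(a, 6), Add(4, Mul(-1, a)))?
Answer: 3136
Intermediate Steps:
Function('d')(C, a) = Add(4, Mul(5, a)) (Function('d')(C, a) = Add(Mul(6, a), Add(4, Mul(-1, a))) = Add(4, Mul(5, a)))
Pow(Function('d')(-5, -12), 2) = Pow(Add(4, Mul(5, -12)), 2) = Pow(Add(4, -60), 2) = Pow(-56, 2) = 3136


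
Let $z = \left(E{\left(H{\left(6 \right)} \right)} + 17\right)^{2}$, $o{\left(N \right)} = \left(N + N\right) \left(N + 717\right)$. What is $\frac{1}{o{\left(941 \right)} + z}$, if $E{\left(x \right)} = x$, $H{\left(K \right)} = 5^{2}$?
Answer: $\frac{1}{3122120} \approx 3.2029 \cdot 10^{-7}$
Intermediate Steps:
$H{\left(K \right)} = 25$
$o{\left(N \right)} = 2 N \left(717 + N\right)$
$z = 1764$ ($z = \left(25 + 17\right)^{2} = 42^{2} = 1764$)
$\frac{1}{o{\left(941 \right)} + z} = \frac{1}{2 \cdot 941 \left(717 + 941\right) + 1764} = \frac{1}{2 \cdot 941 \cdot 1658 + 1764} = \frac{1}{3120356 + 1764} = \frac{1}{3122120}$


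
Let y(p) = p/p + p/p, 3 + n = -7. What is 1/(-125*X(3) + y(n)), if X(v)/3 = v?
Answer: -1/1123 ≈ -0.00089047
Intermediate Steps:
n = -10 (n = -3 - 7 = -10)
X(v) = 3*v
y(p) = 2 (y(p) = 1 + 1 = 2)
1/(-125*X(3) + y(n)) = 1/(-375*3 + 2) = 1/(-125*9 + 2) = 1/(-1125 + 2) = 1/(-1123) = -1/1123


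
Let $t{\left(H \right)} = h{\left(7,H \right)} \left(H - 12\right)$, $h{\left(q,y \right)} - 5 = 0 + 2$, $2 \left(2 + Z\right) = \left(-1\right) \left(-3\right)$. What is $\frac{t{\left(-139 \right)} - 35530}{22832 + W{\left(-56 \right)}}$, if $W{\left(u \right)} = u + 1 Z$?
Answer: $- \frac{73174}{45551} \approx -1.6064$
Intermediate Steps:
$Z = - \frac{1}{2}$ ($Z = -2 + \frac{\left(-1\right) \left(-3\right)}{2} = -2 + \frac{1}{2} \cdot 3 = -2 + \frac{3}{2} = - \frac{1}{2} \approx -0.5$)
$W{\left(u \right)} = - \frac{1}{2} + u$ ($W{\left(u \right)} = u + 1 \left(- \frac{1}{2}\right) = u - \frac{1}{2} = - \frac{1}{2} + u$)
$h{\left(q,y \right)} = 7$ ($h{\left(q,y \right)} = 5 + \left(0 + 2\right) = 5 + 2 = 7$)
$t{\left(H \right)} = -84 + 7 H$ ($t{\left(H \right)} = 7 \left(H - 12\right) = 7 \left(-12 + H\right) = -84 + 7 H$)
$\frac{t{\left(-139 \right)} - 35530}{22832 + W{\left(-56 \right)}} = \frac{\left(-84 + 7 \left(-139\right)\right) - 35530}{22832 - \frac{113}{2}} = \frac{\left(-84 - 973\right) - 35530}{22832 - \frac{113}{2}} = \frac{-1057 - 35530}{\frac{45551}{2}} = \left(-36587\right) \frac{2}{45551} = - \frac{73174}{45551}$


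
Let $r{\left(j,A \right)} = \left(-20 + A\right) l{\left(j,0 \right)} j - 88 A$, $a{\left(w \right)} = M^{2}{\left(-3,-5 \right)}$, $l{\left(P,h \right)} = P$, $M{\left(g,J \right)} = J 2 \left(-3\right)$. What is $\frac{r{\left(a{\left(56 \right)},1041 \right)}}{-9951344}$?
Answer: $- \frac{103364799}{1243918} \approx -83.096$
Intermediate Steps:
$M{\left(g,J \right)} = - 6 J$ ($M{\left(g,J \right)} = 2 J \left(-3\right) = - 6 J$)
$a{\left(w \right)} = 900$ ($a{\left(w \right)} = \left(\left(-6\right) \left(-5\right)\right)^{2} = 30^{2} = 900$)
$r{\left(j,A \right)} = - 88 A + j^{2} \left(-20 + A\right)$ ($r{\left(j,A \right)} = \left(-20 + A\right) j j - 88 A = j \left(-20 + A\right) j - 88 A = j^{2} \left(-20 + A\right) - 88 A = - 88 A + j^{2} \left(-20 + A\right)$)
$\frac{r{\left(a{\left(56 \right)},1041 \right)}}{-9951344} = \frac{\left(-88\right) 1041 - 20 \cdot 900^{2} + 1041 \cdot 900^{2}}{-9951344} = \left(-91608 - 16200000 + 1041 \cdot 810000\right) \left(- \frac{1}{9951344}\right) = \left(-91608 - 16200000 + 843210000\right) \left(- \frac{1}{9951344}\right) = 826918392 \left(- \frac{1}{9951344}\right) = - \frac{103364799}{1243918}$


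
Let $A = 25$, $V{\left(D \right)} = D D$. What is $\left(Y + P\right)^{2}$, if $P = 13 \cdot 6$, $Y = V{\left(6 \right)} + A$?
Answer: $19321$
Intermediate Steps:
$V{\left(D \right)} = D^{2}$
$Y = 61$ ($Y = 6^{2} + 25 = 36 + 25 = 61$)
$P = 78$
$\left(Y + P\right)^{2} = \left(61 + 78\right)^{2} = 139^{2} = 19321$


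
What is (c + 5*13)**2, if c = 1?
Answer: 4356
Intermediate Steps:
(c + 5*13)**2 = (1 + 5*13)**2 = (1 + 65)**2 = 66**2 = 4356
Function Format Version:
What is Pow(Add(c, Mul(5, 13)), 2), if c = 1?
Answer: 4356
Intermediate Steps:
Pow(Add(c, Mul(5, 13)), 2) = Pow(Add(1, Mul(5, 13)), 2) = Pow(Add(1, 65), 2) = Pow(66, 2) = 4356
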